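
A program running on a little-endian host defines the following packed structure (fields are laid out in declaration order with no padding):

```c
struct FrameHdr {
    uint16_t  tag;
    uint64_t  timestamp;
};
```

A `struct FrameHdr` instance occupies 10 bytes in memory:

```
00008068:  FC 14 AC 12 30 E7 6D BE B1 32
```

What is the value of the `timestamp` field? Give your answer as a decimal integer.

3652910152013583020

`timestamp` follows `tag` (2 bytes), so it starts at byte offset 2 and occupies 8 bytes.
Bytes at offsets 2..9: AC 12 30 E7 6D BE B1 32.
Little-endian: lowest address holds the least-significant byte.
Reassemble most-significant byte first: 32 B1 BE 6D E7 30 12 AC → 0x32B1BE6DE73012AC.
0x32B1BE6DE73012AC = 3652910152013583020.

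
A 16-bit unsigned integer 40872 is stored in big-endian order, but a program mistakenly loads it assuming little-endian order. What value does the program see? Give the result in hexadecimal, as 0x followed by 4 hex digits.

0xA89F

40872 in 16-bit hexadecimal is 0x9FA8.
Stored big-endian, the bytes at ascending addresses are 9F A8.
Read back as little-endian, the first byte is least significant, giving 0xA89F.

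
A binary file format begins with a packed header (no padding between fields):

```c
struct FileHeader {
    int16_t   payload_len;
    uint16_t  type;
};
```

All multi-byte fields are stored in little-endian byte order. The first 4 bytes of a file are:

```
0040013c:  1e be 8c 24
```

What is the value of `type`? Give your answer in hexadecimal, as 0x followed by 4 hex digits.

`type` follows `payload_len` (2 bytes), so it starts at byte offset 2 and occupies 2 bytes.
Bytes at offsets 2..3: 8C 24.
Little-endian stores the least-significant byte at the lowest address.
Reassemble most-significant byte first: 24 8C → 0x248C.

0x248C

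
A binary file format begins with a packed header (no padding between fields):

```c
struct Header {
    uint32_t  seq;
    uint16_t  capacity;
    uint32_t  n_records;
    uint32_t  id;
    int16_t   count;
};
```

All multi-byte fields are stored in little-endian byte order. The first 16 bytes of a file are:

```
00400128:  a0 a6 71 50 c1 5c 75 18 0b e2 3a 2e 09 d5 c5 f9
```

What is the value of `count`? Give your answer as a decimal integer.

-1595

`count` follows `seq` (4 B), `capacity` (2 B), `n_records` (4 B), `id` (4 B), so it starts at offset 4 + 2 + 4 + 4 = 14 and occupies 2 bytes.
Bytes at offsets 14..15: C5 F9.
In little-endian order the low byte comes first in memory.
Reassemble most-significant byte first: F9 C5 → 0xF9C5.
Top bit is set, so as a signed 16-bit value this is 0xF9C5 − 2^16 = -1595.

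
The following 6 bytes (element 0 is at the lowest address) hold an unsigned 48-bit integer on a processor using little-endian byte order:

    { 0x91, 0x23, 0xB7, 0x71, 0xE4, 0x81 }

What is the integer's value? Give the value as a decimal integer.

142818160354193

Little-endian stores the least-significant byte at the lowest address.
Reassemble most-significant byte first: 81 E4 71 B7 23 91 → 0x81E471B72391.
0x81E471B72391 = 142818160354193.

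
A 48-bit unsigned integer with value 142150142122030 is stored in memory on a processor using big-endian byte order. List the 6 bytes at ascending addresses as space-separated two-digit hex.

81 48 E8 B9 D8 2E

142150142122030 in hexadecimal, padded to 48 bits, is 0x8148E8B9D82E.
Split into bytes (most-significant first): 81 48 E8 B9 D8 2E.
Big-endian: lowest address holds the most-significant byte.
So the memory order matches the most-significant-first order: 81 48 E8 B9 D8 2E.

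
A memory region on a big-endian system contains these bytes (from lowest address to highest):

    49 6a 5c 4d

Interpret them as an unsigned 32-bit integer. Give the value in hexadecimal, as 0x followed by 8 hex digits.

0x496A5C4D

In big-endian order the high byte comes first in memory.
The bytes are already most-significant first: 0x496A5C4D.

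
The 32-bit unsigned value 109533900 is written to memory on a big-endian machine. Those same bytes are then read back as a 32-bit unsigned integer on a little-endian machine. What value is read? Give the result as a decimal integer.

3428484870

109533900 in 32-bit hexadecimal is 0x06875ACC.
Stored big-endian, the bytes at ascending addresses are 06 87 5A CC.
Read back as little-endian, the first byte is least significant, giving 0xCC5A8706.
0xCC5A8706 = 3428484870.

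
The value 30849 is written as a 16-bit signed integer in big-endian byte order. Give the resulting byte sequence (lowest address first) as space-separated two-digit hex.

30849 in hexadecimal, padded to 16 bits, is 0x7881.
Split into bytes (most-significant first): 78 81.
In big-endian order the high byte comes first in memory.
So the memory order matches the most-significant-first order: 78 81.

78 81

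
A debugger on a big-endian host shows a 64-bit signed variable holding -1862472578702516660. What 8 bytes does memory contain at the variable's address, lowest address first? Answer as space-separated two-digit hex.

Two's complement of -1862472578702516660 in 64 bits: 1862472578702516660 = 0x19D8D4F1497821B4; invert → 0xE6272B0EB687DE4B; add 1 → 0xE6272B0EB687DE4C.
Split into bytes (most-significant first): E6 27 2B 0E B6 87 DE 4C.
Big-endian stores the most-significant byte at the lowest address.
So the memory order matches the most-significant-first order: E6 27 2B 0E B6 87 DE 4C.

E6 27 2B 0E B6 87 DE 4C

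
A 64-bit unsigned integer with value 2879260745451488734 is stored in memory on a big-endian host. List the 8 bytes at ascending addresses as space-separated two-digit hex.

2879260745451488734 in hexadecimal, padded to 64 bits, is 0x27F530649C5CC5DE.
Split into bytes (most-significant first): 27 F5 30 64 9C 5C C5 DE.
Big-endian: lowest address holds the most-significant byte.
So the memory order matches the most-significant-first order: 27 F5 30 64 9C 5C C5 DE.

27 F5 30 64 9C 5C C5 DE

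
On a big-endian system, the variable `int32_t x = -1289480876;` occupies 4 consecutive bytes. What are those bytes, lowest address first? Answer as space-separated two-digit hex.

B3 24 15 54

Two's complement of -1289480876 in 32 bits: 1289480876 = 0x4CDBEAAC; invert → 0xB3241553; add 1 → 0xB3241554.
Split into bytes (most-significant first): B3 24 15 54.
Big-endian: lowest address holds the most-significant byte.
So the memory order matches the most-significant-first order: B3 24 15 54.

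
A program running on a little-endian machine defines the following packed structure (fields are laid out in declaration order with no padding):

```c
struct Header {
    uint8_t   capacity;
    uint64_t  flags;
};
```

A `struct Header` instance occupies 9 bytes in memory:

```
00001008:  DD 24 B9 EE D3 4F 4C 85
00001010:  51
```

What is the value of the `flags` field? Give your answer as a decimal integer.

`flags` follows `capacity` (1 byte), so it starts at byte offset 1 and occupies 8 bytes.
Bytes at offsets 1..8: 24 B9 EE D3 4F 4C 85 51.
Little-endian: lowest address holds the least-significant byte.
Reassemble most-significant byte first: 51 85 4C 4F D3 EE B9 24 → 0x51854C4FD3EEB924.
0x51854C4FD3EEB924 = 5874185194716444964.

5874185194716444964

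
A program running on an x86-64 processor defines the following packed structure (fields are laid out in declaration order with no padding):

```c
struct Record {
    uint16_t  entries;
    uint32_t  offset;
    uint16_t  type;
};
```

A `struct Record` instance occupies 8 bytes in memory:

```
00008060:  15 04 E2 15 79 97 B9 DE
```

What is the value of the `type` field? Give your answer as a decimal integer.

57017

`type` follows `entries` (2 B), `offset` (4 B), so it starts at offset 2 + 4 = 6 and occupies 2 bytes.
Bytes at offsets 6..7: B9 DE.
In little-endian order the low byte comes first in memory.
Reassemble most-significant byte first: DE B9 → 0xDEB9.
0xDEB9 = 57017.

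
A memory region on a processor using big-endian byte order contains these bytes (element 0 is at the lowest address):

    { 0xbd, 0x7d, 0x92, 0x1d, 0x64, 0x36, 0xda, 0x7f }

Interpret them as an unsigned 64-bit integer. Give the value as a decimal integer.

Big-endian: lowest address holds the most-significant byte.
The bytes are already most-significant first: 0xBD7D921D6436DA7F.
0xBD7D921D6436DA7F = 13654230300190235263.

13654230300190235263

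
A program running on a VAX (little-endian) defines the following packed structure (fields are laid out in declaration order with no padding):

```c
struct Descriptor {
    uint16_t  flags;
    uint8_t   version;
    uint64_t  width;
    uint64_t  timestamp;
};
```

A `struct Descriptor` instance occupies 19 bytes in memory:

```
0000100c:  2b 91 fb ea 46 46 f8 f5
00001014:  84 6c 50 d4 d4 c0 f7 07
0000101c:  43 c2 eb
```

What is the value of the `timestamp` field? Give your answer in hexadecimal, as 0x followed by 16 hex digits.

`timestamp` follows `flags` (2 B), `version` (1 B), `width` (8 B), so it starts at offset 2 + 1 + 8 = 11 and occupies 8 bytes.
Bytes at offsets 11..18: D4 D4 C0 F7 07 43 C2 EB.
In little-endian order the low byte comes first in memory.
Reassemble most-significant byte first: EB C2 43 07 F7 C0 D4 D4 → 0xEBC24307F7C0D4D4.

0xEBC24307F7C0D4D4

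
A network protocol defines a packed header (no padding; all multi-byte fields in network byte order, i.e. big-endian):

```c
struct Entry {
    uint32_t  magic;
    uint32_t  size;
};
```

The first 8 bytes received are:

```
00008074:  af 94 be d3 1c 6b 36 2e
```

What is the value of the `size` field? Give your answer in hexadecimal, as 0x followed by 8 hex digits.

0x1C6B362E

`size` follows `magic` (4 bytes), so it starts at byte offset 4 and occupies 4 bytes.
Bytes at offsets 4..7: 1C 6B 36 2E.
Big-endian stores the most-significant byte at the lowest address.
The bytes are already most-significant first: 0x1C6B362E.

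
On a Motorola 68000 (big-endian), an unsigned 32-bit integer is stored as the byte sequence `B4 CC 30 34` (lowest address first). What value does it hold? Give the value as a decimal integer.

Big-endian: lowest address holds the most-significant byte.
The bytes are already most-significant first: 0xB4CC3034.
0xB4CC3034 = 3033280564.

3033280564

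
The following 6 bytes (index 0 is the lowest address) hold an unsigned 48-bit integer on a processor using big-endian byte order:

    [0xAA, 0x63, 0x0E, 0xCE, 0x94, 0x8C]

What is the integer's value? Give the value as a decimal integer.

187342426903692

Big-endian: lowest address holds the most-significant byte.
The bytes are already most-significant first: 0xAA630ECE948C.
0xAA630ECE948C = 187342426903692.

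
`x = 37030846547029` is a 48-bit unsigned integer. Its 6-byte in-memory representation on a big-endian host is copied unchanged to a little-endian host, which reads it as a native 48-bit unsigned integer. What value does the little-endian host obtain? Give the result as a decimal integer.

37030846547029 in 48-bit hexadecimal is 0x21ADEA744455.
Stored big-endian, the bytes at ascending addresses are 21 AD EA 74 44 55.
Read back as little-endian, the first byte is least significant, giving 0x554474EAAD21.
0x554474EAAD21 = 93752507673889.

93752507673889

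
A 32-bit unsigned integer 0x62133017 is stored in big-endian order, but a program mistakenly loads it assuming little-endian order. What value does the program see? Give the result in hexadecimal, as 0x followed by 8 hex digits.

Stored big-endian, the bytes at ascending addresses are 62 13 30 17.
Read back as little-endian, the first byte is least significant, giving 0x17301362.

0x17301362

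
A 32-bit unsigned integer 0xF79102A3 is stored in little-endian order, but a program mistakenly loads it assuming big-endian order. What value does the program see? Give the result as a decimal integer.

2734854647

Stored little-endian, the bytes at ascending addresses are A3 02 91 F7.
Read back as big-endian, the last byte is least significant, giving 0xA30291F7.
0xA30291F7 = 2734854647.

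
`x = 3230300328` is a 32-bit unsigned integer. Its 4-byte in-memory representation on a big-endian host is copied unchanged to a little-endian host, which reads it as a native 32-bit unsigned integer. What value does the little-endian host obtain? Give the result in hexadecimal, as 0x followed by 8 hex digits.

0xA8788AC0

3230300328 in 32-bit hexadecimal is 0xC08A78A8.
Stored big-endian, the bytes at ascending addresses are C0 8A 78 A8.
Read back as little-endian, the first byte is least significant, giving 0xA8788AC0.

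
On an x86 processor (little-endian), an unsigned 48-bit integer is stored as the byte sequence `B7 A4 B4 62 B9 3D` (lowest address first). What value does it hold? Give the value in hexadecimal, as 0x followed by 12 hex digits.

Little-endian: lowest address holds the least-significant byte.
Reassemble most-significant byte first: 3D B9 62 B4 A4 B7 → 0x3DB962B4A4B7.

0x3DB962B4A4B7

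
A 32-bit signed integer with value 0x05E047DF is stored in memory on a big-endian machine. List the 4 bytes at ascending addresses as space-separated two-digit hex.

05 E0 47 DF

Split into bytes (most-significant first): 05 E0 47 DF.
Big-endian: lowest address holds the most-significant byte.
So the memory order matches the most-significant-first order: 05 E0 47 DF.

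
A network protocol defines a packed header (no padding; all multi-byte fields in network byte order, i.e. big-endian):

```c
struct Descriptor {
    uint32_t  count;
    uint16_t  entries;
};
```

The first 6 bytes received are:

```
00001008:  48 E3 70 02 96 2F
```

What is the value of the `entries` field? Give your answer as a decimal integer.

`entries` follows `count` (4 bytes), so it starts at byte offset 4 and occupies 2 bytes.
Bytes at offsets 4..5: 96 2F.
In big-endian order the high byte comes first in memory.
The bytes are already most-significant first: 0x962F.
0x962F = 38447.

38447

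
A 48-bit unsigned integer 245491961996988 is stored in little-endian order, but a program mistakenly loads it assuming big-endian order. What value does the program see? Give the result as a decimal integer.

207421956769503

245491961996988 in 48-bit hexadecimal is 0xDF460D30A6BC.
Stored little-endian, the bytes at ascending addresses are BC A6 30 0D 46 DF.
Read back as big-endian, the last byte is least significant, giving 0xBCA6300D46DF.
0xBCA6300D46DF = 207421956769503.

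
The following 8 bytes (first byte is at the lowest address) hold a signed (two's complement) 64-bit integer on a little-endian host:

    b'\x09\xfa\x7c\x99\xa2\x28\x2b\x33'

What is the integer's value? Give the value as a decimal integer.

Little-endian: lowest address holds the least-significant byte.
Reassemble most-significant byte first: 33 2B 28 A2 99 7C FA 09 → 0x332B28A2997CFA09.
0x332B28A2997CFA09 = 3687085398757800457.

3687085398757800457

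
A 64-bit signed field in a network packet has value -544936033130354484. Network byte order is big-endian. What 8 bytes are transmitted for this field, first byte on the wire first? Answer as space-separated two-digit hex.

F8 6F FF 90 A7 F4 68 CC

Two's complement of -544936033130354484 in 64 bits: 544936033130354484 = 0x0790006F580B9734; invert → 0xF86FFF90A7F468CB; add 1 → 0xF86FFF90A7F468CC.
Split into bytes (most-significant first): F8 6F FF 90 A7 F4 68 CC.
Big-endian stores the most-significant byte at the lowest address.
So the memory order matches the most-significant-first order: F8 6F FF 90 A7 F4 68 CC.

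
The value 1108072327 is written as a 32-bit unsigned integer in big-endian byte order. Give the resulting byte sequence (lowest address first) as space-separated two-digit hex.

1108072327 in hexadecimal, padded to 32 bits, is 0x420BD787.
Split into bytes (most-significant first): 42 0B D7 87.
In big-endian order the high byte comes first in memory.
So the memory order matches the most-significant-first order: 42 0B D7 87.

42 0B D7 87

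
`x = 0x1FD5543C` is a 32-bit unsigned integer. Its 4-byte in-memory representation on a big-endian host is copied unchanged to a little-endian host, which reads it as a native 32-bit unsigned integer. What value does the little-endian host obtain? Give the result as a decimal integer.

Stored big-endian, the bytes at ascending addresses are 1F D5 54 3C.
Read back as little-endian, the first byte is least significant, giving 0x3C54D51F.
0x3C54D51F = 1012192543.

1012192543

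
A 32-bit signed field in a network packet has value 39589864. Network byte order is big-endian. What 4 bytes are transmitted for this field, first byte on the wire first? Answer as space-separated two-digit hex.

02 5C 17 E8

39589864 in hexadecimal, padded to 32 bits, is 0x025C17E8.
Split into bytes (most-significant first): 02 5C 17 E8.
In big-endian order the high byte comes first in memory.
So the memory order matches the most-significant-first order: 02 5C 17 E8.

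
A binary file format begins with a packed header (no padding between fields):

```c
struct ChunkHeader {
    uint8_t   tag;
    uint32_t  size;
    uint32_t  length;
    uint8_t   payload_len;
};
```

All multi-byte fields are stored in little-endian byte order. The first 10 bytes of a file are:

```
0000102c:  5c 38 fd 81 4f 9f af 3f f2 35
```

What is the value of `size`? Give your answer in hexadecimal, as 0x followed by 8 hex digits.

`size` follows `tag` (1 byte), so it starts at byte offset 1 and occupies 4 bytes.
Bytes at offsets 1..4: 38 FD 81 4F.
Little-endian stores the least-significant byte at the lowest address.
Reassemble most-significant byte first: 4F 81 FD 38 → 0x4F81FD38.

0x4F81FD38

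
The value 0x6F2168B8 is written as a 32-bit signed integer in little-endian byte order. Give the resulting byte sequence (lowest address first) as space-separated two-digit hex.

B8 68 21 6F

Split into bytes (most-significant first): 6F 21 68 B8.
In little-endian order the low byte comes first in memory.
So at ascending addresses the bytes are B8 68 21 6F.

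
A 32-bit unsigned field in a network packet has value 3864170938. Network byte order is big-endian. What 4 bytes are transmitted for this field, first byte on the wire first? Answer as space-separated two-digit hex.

E6 52 91 BA

3864170938 in hexadecimal, padded to 32 bits, is 0xE65291BA.
Split into bytes (most-significant first): E6 52 91 BA.
Big-endian: lowest address holds the most-significant byte.
So the memory order matches the most-significant-first order: E6 52 91 BA.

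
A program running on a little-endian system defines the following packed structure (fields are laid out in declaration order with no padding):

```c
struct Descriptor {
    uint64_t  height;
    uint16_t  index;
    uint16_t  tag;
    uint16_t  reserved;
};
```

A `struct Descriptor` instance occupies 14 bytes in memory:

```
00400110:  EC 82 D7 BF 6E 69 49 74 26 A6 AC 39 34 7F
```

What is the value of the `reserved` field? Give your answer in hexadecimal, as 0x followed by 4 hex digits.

0x7F34

`reserved` follows `height` (8 B), `index` (2 B), `tag` (2 B), so it starts at offset 8 + 2 + 2 = 12 and occupies 2 bytes.
Bytes at offsets 12..13: 34 7F.
Little-endian: lowest address holds the least-significant byte.
Reassemble most-significant byte first: 7F 34 → 0x7F34.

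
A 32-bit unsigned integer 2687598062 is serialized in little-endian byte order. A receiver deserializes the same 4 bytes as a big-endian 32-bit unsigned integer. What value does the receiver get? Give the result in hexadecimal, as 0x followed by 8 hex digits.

2687598062 in 32-bit hexadecimal is 0xA0317DEE.
Stored little-endian, the bytes at ascending addresses are EE 7D 31 A0.
Read back as big-endian, the last byte is least significant, giving 0xEE7D31A0.

0xEE7D31A0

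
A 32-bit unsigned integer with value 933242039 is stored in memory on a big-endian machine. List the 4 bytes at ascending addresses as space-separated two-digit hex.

933242039 in hexadecimal, padded to 32 bits, is 0x37A024B7.
Split into bytes (most-significant first): 37 A0 24 B7.
Big-endian stores the most-significant byte at the lowest address.
So the memory order matches the most-significant-first order: 37 A0 24 B7.

37 A0 24 B7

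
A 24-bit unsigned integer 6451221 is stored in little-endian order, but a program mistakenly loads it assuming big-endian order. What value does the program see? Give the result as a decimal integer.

6451221 in 24-bit hexadecimal is 0x627015.
Stored little-endian, the bytes at ascending addresses are 15 70 62.
Read back as big-endian, the last byte is least significant, giving 0x157062.
0x157062 = 1405026.

1405026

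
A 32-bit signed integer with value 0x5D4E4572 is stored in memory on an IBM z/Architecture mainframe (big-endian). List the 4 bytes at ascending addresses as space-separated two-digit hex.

Split into bytes (most-significant first): 5D 4E 45 72.
Big-endian: lowest address holds the most-significant byte.
So the memory order matches the most-significant-first order: 5D 4E 45 72.

5D 4E 45 72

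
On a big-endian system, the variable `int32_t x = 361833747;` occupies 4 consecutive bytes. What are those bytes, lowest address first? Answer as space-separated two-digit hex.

15 91 25 13

361833747 in hexadecimal, padded to 32 bits, is 0x15912513.
Split into bytes (most-significant first): 15 91 25 13.
Big-endian stores the most-significant byte at the lowest address.
So the memory order matches the most-significant-first order: 15 91 25 13.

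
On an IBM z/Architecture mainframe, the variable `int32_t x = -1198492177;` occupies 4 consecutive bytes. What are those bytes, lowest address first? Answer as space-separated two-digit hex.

B8 90 75 EF

Two's complement of -1198492177 in 32 bits: 1198492177 = 0x476F8A11; invert → 0xB89075EE; add 1 → 0xB89075EF.
Split into bytes (most-significant first): B8 90 75 EF.
Big-endian stores the most-significant byte at the lowest address.
So the memory order matches the most-significant-first order: B8 90 75 EF.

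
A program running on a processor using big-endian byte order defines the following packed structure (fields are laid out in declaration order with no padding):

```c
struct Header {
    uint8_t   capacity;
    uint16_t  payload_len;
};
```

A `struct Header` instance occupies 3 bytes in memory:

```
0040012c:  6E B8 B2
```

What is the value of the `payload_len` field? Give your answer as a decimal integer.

47282

`payload_len` follows `capacity` (1 byte), so it starts at byte offset 1 and occupies 2 bytes.
Bytes at offsets 1..2: B8 B2.
In big-endian order the high byte comes first in memory.
The bytes are already most-significant first: 0xB8B2.
0xB8B2 = 47282.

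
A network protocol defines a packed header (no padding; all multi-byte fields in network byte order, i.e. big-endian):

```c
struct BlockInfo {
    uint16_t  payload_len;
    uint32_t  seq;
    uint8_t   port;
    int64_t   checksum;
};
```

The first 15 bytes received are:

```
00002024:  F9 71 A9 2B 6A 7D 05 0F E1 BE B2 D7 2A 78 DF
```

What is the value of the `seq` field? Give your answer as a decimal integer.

2838194813

`seq` follows `payload_len` (2 bytes), so it starts at byte offset 2 and occupies 4 bytes.
Bytes at offsets 2..5: A9 2B 6A 7D.
Big-endian: lowest address holds the most-significant byte.
The bytes are already most-significant first: 0xA92B6A7D.
0xA92B6A7D = 2838194813.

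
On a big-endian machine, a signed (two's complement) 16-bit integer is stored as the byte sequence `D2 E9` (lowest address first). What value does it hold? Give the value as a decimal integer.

In big-endian order the high byte comes first in memory.
The bytes are already most-significant first: 0xD2E9.
Top bit is set, so as a signed 16-bit value this is 0xD2E9 − 2^16 = -11543.

-11543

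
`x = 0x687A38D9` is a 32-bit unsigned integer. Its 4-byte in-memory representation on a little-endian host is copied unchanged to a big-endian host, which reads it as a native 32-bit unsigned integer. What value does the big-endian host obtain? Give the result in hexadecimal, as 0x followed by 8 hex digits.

Stored little-endian, the bytes at ascending addresses are D9 38 7A 68.
Read back as big-endian, the last byte is least significant, giving 0xD9387A68.

0xD9387A68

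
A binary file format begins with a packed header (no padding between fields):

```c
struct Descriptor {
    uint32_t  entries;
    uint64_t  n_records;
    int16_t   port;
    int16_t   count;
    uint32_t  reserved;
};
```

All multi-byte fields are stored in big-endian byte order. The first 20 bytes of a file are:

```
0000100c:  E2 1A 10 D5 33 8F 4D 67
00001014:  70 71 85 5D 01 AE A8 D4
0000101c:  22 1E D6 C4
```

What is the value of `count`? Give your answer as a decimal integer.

-22316

`count` follows `entries` (4 B), `n_records` (8 B), `port` (2 B), so it starts at offset 4 + 8 + 2 = 14 and occupies 2 bytes.
Bytes at offsets 14..15: A8 D4.
In big-endian order the high byte comes first in memory.
The bytes are already most-significant first: 0xA8D4.
Top bit is set, so as a signed 16-bit value this is 0xA8D4 − 2^16 = -22316.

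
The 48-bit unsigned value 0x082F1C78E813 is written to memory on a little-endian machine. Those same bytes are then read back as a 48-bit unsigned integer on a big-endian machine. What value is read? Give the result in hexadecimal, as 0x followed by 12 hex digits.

0x13E8781C2F08

Stored little-endian, the bytes at ascending addresses are 13 E8 78 1C 2F 08.
Read back as big-endian, the last byte is least significant, giving 0x13E8781C2F08.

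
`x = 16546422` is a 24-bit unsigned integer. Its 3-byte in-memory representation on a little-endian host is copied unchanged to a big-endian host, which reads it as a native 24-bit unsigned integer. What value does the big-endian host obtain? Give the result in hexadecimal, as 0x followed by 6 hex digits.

16546422 in 24-bit hexadecimal is 0xFC7A76.
Stored little-endian, the bytes at ascending addresses are 76 7A FC.
Read back as big-endian, the last byte is least significant, giving 0x767AFC.

0x767AFC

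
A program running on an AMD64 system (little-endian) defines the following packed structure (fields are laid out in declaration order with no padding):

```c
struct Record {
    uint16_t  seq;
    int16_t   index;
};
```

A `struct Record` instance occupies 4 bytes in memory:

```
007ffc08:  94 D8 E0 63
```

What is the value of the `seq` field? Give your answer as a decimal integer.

55444

`seq` is the first field, at byte offset 0, occupying 2 bytes.
Bytes at offsets 0..1: 94 D8.
In little-endian order the low byte comes first in memory.
Reassemble most-significant byte first: D8 94 → 0xD894.
0xD894 = 55444.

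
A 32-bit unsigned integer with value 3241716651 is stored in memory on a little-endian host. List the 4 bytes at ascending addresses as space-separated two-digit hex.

AB AB 38 C1

3241716651 in hexadecimal, padded to 32 bits, is 0xC138ABAB.
Split into bytes (most-significant first): C1 38 AB AB.
Little-endian: lowest address holds the least-significant byte.
So at ascending addresses the bytes are AB AB 38 C1.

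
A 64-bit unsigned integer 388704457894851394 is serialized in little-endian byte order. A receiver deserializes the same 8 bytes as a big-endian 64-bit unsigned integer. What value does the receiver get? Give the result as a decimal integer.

388704457894851394 in 64-bit hexadecimal is 0x0564F4A51F6EF342.
Stored little-endian, the bytes at ascending addresses are 42 F3 6E 1F A5 F4 64 05.
Read back as big-endian, the last byte is least significant, giving 0x42F36E1FA5F46405.
0x42F36E1FA5F46405 = 4824320708051231749.

4824320708051231749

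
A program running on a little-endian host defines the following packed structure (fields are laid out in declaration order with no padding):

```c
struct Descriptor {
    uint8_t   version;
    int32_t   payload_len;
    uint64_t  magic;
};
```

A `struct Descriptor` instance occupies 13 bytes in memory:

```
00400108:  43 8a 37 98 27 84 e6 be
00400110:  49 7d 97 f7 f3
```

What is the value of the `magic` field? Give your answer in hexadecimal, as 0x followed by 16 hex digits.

`magic` follows `version` (1 B), `payload_len` (4 B), so it starts at offset 1 + 4 = 5 and occupies 8 bytes.
Bytes at offsets 5..12: 84 E6 BE 49 7D 97 F7 F3.
In little-endian order the low byte comes first in memory.
Reassemble most-significant byte first: F3 F7 97 7D 49 BE E6 84 → 0xF3F7977D49BEE684.

0xF3F7977D49BEE684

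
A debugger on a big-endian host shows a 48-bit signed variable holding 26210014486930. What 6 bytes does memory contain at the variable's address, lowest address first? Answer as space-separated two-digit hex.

26210014486930 in hexadecimal, padded to 48 bits, is 0x17D67E9A6192.
Split into bytes (most-significant first): 17 D6 7E 9A 61 92.
Big-endian stores the most-significant byte at the lowest address.
So the memory order matches the most-significant-first order: 17 D6 7E 9A 61 92.

17 D6 7E 9A 61 92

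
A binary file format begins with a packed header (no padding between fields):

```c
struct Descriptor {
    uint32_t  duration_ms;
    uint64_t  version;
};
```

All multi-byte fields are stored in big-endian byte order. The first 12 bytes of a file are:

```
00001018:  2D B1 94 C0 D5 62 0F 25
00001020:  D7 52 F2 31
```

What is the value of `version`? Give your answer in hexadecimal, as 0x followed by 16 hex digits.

`version` follows `duration_ms` (4 bytes), so it starts at byte offset 4 and occupies 8 bytes.
Bytes at offsets 4..11: D5 62 0F 25 D7 52 F2 31.
Big-endian stores the most-significant byte at the lowest address.
The bytes are already most-significant first: 0xD5620F25D752F231.

0xD5620F25D752F231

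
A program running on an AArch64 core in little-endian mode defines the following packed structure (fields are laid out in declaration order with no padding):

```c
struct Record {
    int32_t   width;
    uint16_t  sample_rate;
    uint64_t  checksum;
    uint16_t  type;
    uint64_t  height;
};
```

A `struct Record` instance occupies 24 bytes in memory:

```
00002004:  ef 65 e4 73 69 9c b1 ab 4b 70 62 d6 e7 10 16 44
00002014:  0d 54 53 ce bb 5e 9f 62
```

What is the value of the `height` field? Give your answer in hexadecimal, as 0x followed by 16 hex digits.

0x629F5EBBCE53540D

`height` follows `width` (4 B), `sample_rate` (2 B), `checksum` (8 B), `type` (2 B), so it starts at offset 4 + 2 + 8 + 2 = 16 and occupies 8 bytes.
Bytes at offsets 16..23: 0D 54 53 CE BB 5E 9F 62.
Little-endian stores the least-significant byte at the lowest address.
Reassemble most-significant byte first: 62 9F 5E BB CE 53 54 0D → 0x629F5EBBCE53540D.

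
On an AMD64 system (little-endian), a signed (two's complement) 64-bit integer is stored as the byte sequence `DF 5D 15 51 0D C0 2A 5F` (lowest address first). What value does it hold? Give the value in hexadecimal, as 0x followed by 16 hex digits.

0x5F2AC00D51155DDF

In little-endian order the low byte comes first in memory.
Reassemble most-significant byte first: 5F 2A C0 0D 51 15 5D DF → 0x5F2AC00D51155DDF.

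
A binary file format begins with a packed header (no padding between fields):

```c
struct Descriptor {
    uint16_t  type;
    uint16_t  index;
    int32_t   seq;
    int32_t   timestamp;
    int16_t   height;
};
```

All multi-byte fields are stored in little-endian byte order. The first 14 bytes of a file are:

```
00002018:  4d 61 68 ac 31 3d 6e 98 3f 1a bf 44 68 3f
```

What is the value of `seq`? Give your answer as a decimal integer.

-1737605839

`seq` follows `type` (2 B), `index` (2 B), so it starts at offset 2 + 2 = 4 and occupies 4 bytes.
Bytes at offsets 4..7: 31 3D 6E 98.
Little-endian stores the least-significant byte at the lowest address.
Reassemble most-significant byte first: 98 6E 3D 31 → 0x986E3D31.
Top bit is set, so as a signed 32-bit value this is 0x986E3D31 − 2^32 = -1737605839.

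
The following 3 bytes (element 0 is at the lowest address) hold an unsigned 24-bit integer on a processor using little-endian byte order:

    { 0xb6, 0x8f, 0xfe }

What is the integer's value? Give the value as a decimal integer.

16682934

In little-endian order the low byte comes first in memory.
Reassemble most-significant byte first: FE 8F B6 → 0xFE8FB6.
0xFE8FB6 = 16682934.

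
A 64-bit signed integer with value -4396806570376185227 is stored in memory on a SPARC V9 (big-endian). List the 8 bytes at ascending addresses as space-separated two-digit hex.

C2 FB 67 B8 32 9F BA 75

Two's complement of -4396806570376185227 in 64 bits: 4396806570376185227 = 0x3D049847CD60458B; invert → 0xC2FB67B8329FBA74; add 1 → 0xC2FB67B8329FBA75.
Split into bytes (most-significant first): C2 FB 67 B8 32 9F BA 75.
Big-endian: lowest address holds the most-significant byte.
So the memory order matches the most-significant-first order: C2 FB 67 B8 32 9F BA 75.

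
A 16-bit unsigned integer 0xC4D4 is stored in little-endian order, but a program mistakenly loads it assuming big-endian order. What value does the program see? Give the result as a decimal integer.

Stored little-endian, the bytes at ascending addresses are D4 C4.
Read back as big-endian, the last byte is least significant, giving 0xD4C4.
0xD4C4 = 54468.

54468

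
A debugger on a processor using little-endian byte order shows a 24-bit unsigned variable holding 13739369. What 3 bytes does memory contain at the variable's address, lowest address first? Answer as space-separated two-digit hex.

69 A5 D1

13739369 in hexadecimal, padded to 24 bits, is 0xD1A569.
Split into bytes (most-significant first): D1 A5 69.
Little-endian: lowest address holds the least-significant byte.
So at ascending addresses the bytes are 69 A5 D1.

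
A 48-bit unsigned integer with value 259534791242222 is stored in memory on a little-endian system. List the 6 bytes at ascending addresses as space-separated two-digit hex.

EE F1 09 A7 0B EC

259534791242222 in hexadecimal, padded to 48 bits, is 0xEC0BA709F1EE.
Split into bytes (most-significant first): EC 0B A7 09 F1 EE.
Little-endian stores the least-significant byte at the lowest address.
So at ascending addresses the bytes are EE F1 09 A7 0B EC.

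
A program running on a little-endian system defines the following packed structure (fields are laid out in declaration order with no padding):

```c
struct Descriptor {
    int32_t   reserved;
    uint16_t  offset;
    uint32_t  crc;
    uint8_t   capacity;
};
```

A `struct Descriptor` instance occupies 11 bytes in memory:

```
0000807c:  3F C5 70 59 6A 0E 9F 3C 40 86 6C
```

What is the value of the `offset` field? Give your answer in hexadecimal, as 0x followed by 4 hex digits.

`offset` follows `reserved` (4 bytes), so it starts at byte offset 4 and occupies 2 bytes.
Bytes at offsets 4..5: 6A 0E.
Little-endian: lowest address holds the least-significant byte.
Reassemble most-significant byte first: 0E 6A → 0x0E6A.

0x0E6A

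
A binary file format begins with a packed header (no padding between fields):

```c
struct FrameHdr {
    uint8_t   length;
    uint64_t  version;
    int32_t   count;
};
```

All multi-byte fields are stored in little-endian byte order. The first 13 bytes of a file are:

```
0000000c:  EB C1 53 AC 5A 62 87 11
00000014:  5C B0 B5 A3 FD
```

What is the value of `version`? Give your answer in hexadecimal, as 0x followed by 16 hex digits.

`version` follows `length` (1 byte), so it starts at byte offset 1 and occupies 8 bytes.
Bytes at offsets 1..8: C1 53 AC 5A 62 87 11 5C.
In little-endian order the low byte comes first in memory.
Reassemble most-significant byte first: 5C 11 87 62 5A AC 53 C1 → 0x5C1187625AAC53C1.

0x5C1187625AAC53C1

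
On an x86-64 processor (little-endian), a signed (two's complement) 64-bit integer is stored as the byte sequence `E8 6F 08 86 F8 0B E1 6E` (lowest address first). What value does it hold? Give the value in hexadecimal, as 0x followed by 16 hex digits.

In little-endian order the low byte comes first in memory.
Reassemble most-significant byte first: 6E E1 0B F8 86 08 6F E8 → 0x6EE10BF886086FE8.

0x6EE10BF886086FE8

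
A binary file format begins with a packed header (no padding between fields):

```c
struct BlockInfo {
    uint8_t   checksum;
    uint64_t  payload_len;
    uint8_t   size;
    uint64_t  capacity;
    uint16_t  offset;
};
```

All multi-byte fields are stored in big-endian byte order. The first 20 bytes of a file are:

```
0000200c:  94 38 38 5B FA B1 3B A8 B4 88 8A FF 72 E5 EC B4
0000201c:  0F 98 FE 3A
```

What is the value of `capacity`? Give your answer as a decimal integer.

`capacity` follows `checksum` (1 B), `payload_len` (8 B), `size` (1 B), so it starts at offset 1 + 8 + 1 = 10 and occupies 8 bytes.
Bytes at offsets 10..17: 8A FF 72 E5 EC B4 0F 98.
Big-endian stores the most-significant byte at the lowest address.
The bytes are already most-significant first: 0x8AFF72E5ECB40F98.
0x8AFF72E5ECB40F98 = 10015850428139573144.

10015850428139573144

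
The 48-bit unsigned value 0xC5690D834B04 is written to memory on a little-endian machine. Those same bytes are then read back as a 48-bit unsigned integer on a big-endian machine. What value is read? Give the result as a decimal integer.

Stored little-endian, the bytes at ascending addresses are 04 4B 83 0D 69 C5.
Read back as big-endian, the last byte is least significant, giving 0x044B830D69C5.
0x044B830D69C5 = 4722367752645.

4722367752645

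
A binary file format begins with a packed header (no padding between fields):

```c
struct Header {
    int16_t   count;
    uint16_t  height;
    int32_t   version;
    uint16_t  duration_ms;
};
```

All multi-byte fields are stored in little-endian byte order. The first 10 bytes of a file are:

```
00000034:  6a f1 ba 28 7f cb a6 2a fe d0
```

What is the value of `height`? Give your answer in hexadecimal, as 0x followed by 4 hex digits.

0x28BA

`height` follows `count` (2 bytes), so it starts at byte offset 2 and occupies 2 bytes.
Bytes at offsets 2..3: BA 28.
In little-endian order the low byte comes first in memory.
Reassemble most-significant byte first: 28 BA → 0x28BA.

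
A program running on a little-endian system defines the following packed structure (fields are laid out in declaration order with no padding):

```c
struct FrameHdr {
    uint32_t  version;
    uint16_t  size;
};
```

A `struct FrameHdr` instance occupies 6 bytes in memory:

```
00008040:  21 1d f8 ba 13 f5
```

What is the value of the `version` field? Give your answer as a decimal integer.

3136822561

`version` is the first field, at byte offset 0, occupying 4 bytes.
Bytes at offsets 0..3: 21 1D F8 BA.
Little-endian: lowest address holds the least-significant byte.
Reassemble most-significant byte first: BA F8 1D 21 → 0xBAF81D21.
0xBAF81D21 = 3136822561.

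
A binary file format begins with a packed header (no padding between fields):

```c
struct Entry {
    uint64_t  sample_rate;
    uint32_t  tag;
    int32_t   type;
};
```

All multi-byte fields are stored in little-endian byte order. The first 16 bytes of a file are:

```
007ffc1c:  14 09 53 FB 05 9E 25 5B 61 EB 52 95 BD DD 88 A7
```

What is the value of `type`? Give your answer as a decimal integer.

-1484202563

`type` follows `sample_rate` (8 B), `tag` (4 B), so it starts at offset 8 + 4 = 12 and occupies 4 bytes.
Bytes at offsets 12..15: BD DD 88 A7.
Little-endian: lowest address holds the least-significant byte.
Reassemble most-significant byte first: A7 88 DD BD → 0xA788DDBD.
Top bit is set, so as a signed 32-bit value this is 0xA788DDBD − 2^32 = -1484202563.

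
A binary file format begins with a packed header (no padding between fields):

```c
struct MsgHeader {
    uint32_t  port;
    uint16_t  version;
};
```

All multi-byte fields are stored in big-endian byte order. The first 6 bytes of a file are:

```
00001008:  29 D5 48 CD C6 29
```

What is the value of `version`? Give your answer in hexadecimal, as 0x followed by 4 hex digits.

0xC629

`version` follows `port` (4 bytes), so it starts at byte offset 4 and occupies 2 bytes.
Bytes at offsets 4..5: C6 29.
In big-endian order the high byte comes first in memory.
The bytes are already most-significant first: 0xC629.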